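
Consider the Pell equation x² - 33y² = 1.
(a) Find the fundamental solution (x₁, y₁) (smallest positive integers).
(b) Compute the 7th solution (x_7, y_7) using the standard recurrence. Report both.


Step 1: Find the fundamental solution (x₁, y₁) of x² - 33y² = 1.
  Expand √33 as a continued fraction. a₀ = ⌊√33⌋ = 5; iterate m_{k+1} = d_k·a_k − m_k, d_{k+1} = (33 − m_{k+1}²)/d_k, a_{k+1} = ⌊(a₀ + m_{k+1})/d_{k+1}⌋ (starting m₀ = 0, d₀ = 1), with convergents p_k = a_k·p_{k-1} + p_{k-2}, q_k = a_k·q_{k-1} + q_{k-2} (p₋₁ = 1, q₋₁ = 0):
  k = 0: a₀ = 5; p₀/q₀ = 5/1; p₀² − 33·q₀² = 25 − 33 = -8.
  k = 1: m = 5, d = 8, a = ⌊(5 + 5)/8⌋ = 1; p/q = (1·5 + 1)/(1·1 + 0) = 6/1; p² − 33·q² = 36 − 33 = 3.
  k = 2: m = 3, d = 3, a = ⌊(5 + 3)/3⌋ = 2; p/q = (2·6 + 5)/(2·1 + 1) = 17/3; p² − 33·q² = 289 − 297 = -8.
  k = 3: m = 3, d = 8, a = ⌊(5 + 3)/8⌋ = 1; p/q = (1·17 + 6)/(1·3 + 1) = 23/4; p² − 33·q² = 529 − 528 = 1.
  The first convergent with p² − 33·q² = 1 gives the fundamental solution (x₁, y₁) = (23, 4).
Step 2: Apply the recurrence (x_{n+1}, y_{n+1}) = (x₁x_n + 33y₁y_n, x₁y_n + y₁x_n) repeatedly.
  From (x_1, y_1) = (23, 4): x_2 = 23·23 + 33·4·4 = 1057; y_2 = 23·4 + 4·23 = 184.
  From (x_2, y_2) = (1057, 184): x_3 = 23·1057 + 33·4·184 = 48599; y_3 = 23·184 + 4·1057 = 8460.
  From (x_3, y_3) = (48599, 8460): x_4 = 23·48599 + 33·4·8460 = 2234497; y_4 = 23·8460 + 4·48599 = 388976.
  From (x_4, y_4) = (2234497, 388976): x_5 = 23·2234497 + 33·4·388976 = 102738263; y_5 = 23·388976 + 4·2234497 = 17884436.
  From (x_5, y_5) = (102738263, 17884436): x_6 = 23·102738263 + 33·4·17884436 = 4723725601; y_6 = 23·17884436 + 4·102738263 = 822295080.
  From (x_6, y_6) = (4723725601, 822295080): x_7 = 23·4723725601 + 33·4·822295080 = 217188639383; y_7 = 23·822295080 + 4·4723725601 = 37807689244.
Step 3: Verify x_7² - 33·y_7² = 47170905077038818620689 - 47170905077038818620688 = 1 (should be 1). ✓

(x_1, y_1) = (23, 4); (x_7, y_7) = (217188639383, 37807689244).


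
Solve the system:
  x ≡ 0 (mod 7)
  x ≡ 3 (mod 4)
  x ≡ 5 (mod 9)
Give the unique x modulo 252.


Moduli 7, 4, 9 are pairwise coprime; by CRT there is a unique solution modulo M = 7 · 4 · 9 = 252.
Solve pairwise, accumulating the modulus:
  Start with x ≡ 0 (mod 7).
  Combine with x ≡ 3 (mod 4): since gcd(7, 4) = 1, we get a unique residue mod 28.
    Write x = 0 + 7·t and substitute into x ≡ 3 (mod 4): 7·t ≡ 3 − 0 = 3 (mod 4).
    Reduce coefficients mod 4: 3·t ≡ 3 (mod 4).
    The inverse of 3 mod 4 is 3 (since 3·3 = 9 = 2·4 + 1), so t ≡ 3·3 = 9 ≡ 1 (mod 4).
    Then x = 0 + 7·1 = 7, valid modulo lcm(7, 4) = 28: x ≡ 7 (mod 28).
  Combine with x ≡ 5 (mod 9): since gcd(28, 9) = 1, we get a unique residue mod 252.
    Write x = 7 + 28·t and substitute into x ≡ 5 (mod 9): 28·t ≡ 5 − 7 = -2 (mod 9).
    Reduce coefficients mod 9: 1·t ≡ 7 (mod 9).
    So t ≡ 7 (mod 9).
    Then x = 7 + 28·7 = 203, valid modulo lcm(28, 9) = 252: x ≡ 203 (mod 252).
Verify: 203 mod 7 = 0 ✓, 203 mod 4 = 3 ✓, 203 mod 9 = 5 ✓.

x ≡ 203 (mod 252).


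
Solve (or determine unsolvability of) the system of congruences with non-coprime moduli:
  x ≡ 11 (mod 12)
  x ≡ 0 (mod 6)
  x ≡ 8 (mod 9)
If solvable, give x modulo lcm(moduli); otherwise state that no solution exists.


Moduli 12, 6, 9 are not pairwise coprime, so CRT works modulo lcm(m_i) when all pairwise compatibility conditions hold.
Pairwise compatibility: gcd(m_i, m_j) must divide a_i - a_j for every pair.
Merge one congruence at a time:
  Start: x ≡ 11 (mod 12).
  Combine with x ≡ 0 (mod 6): gcd(12, 6) = 6, and 0 - 11 = -11 is NOT divisible by 6.
    ⇒ system is inconsistent (no integer solution).

No solution (the system is inconsistent).


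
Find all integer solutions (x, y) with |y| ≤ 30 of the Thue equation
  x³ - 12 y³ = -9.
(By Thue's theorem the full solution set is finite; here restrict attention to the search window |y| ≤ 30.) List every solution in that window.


The equation is x³ - 12y³ = -9. For fixed y, x³ = 12·y³ − 9, so a solution requires the RHS to be a perfect cube.
Strategy: iterate y from -30 to 30, compute RHS = 12·y³ − 9, and check whether it is a (positive or negative) perfect cube.
Check small values of y:
  y = 0: RHS = -9 is not a perfect cube.
  y = 1: RHS = 3 is not a perfect cube.
  y = -1: RHS = -21 is not a perfect cube.
  y = 2: RHS = 87 is not a perfect cube.
  y = -2: RHS = -105 is not a perfect cube.
  y = 3: RHS = 315 is not a perfect cube.
  y = -3: RHS = -333 is not a perfect cube.
Continuing the search up to |y| = 30 finds no solutions either.
No (x, y) in the scanned range satisfies the equation.

No integer solutions with |y| ≤ 30.


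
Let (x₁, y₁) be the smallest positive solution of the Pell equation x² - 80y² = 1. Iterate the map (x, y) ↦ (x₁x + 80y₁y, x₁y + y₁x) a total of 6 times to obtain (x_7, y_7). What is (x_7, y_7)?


Step 1: Find the fundamental solution (x₁, y₁) of x² - 80y² = 1.
  Expand √80 as a continued fraction. a₀ = ⌊√80⌋ = 8; iterate m_{k+1} = d_k·a_k − m_k, d_{k+1} = (80 − m_{k+1}²)/d_k, a_{k+1} = ⌊(a₀ + m_{k+1})/d_{k+1}⌋ (starting m₀ = 0, d₀ = 1), with convergents p_k = a_k·p_{k-1} + p_{k-2}, q_k = a_k·q_{k-1} + q_{k-2} (p₋₁ = 1, q₋₁ = 0):
  k = 0: a₀ = 8; p₀/q₀ = 8/1; p₀² − 80·q₀² = 64 − 80 = -16.
  k = 1: m = 8, d = 16, a = ⌊(8 + 8)/16⌋ = 1; p/q = (1·8 + 1)/(1·1 + 0) = 9/1; p² − 80·q² = 81 − 80 = 1.
  The first convergent with p² − 80·q² = 1 gives the fundamental solution (x₁, y₁) = (9, 1).
Step 2: Apply the recurrence (x_{n+1}, y_{n+1}) = (x₁x_n + 80y₁y_n, x₁y_n + y₁x_n) repeatedly.
  From (x_1, y_1) = (9, 1): x_2 = 9·9 + 80·1·1 = 161; y_2 = 9·1 + 1·9 = 18.
  From (x_2, y_2) = (161, 18): x_3 = 9·161 + 80·1·18 = 2889; y_3 = 9·18 + 1·161 = 323.
  From (x_3, y_3) = (2889, 323): x_4 = 9·2889 + 80·1·323 = 51841; y_4 = 9·323 + 1·2889 = 5796.
  From (x_4, y_4) = (51841, 5796): x_5 = 9·51841 + 80·1·5796 = 930249; y_5 = 9·5796 + 1·51841 = 104005.
  From (x_5, y_5) = (930249, 104005): x_6 = 9·930249 + 80·1·104005 = 16692641; y_6 = 9·104005 + 1·930249 = 1866294.
  From (x_6, y_6) = (16692641, 1866294): x_7 = 9·16692641 + 80·1·1866294 = 299537289; y_7 = 9·1866294 + 1·16692641 = 33489287.
Step 3: Verify x_7² - 80·y_7² = 89722587501469521 - 89722587501469520 = 1 (should be 1). ✓

(x_1, y_1) = (9, 1); (x_7, y_7) = (299537289, 33489287).


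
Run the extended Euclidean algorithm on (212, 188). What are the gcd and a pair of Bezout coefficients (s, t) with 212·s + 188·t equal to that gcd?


Euclidean algorithm on (212, 188) — divide until remainder is 0:
  212 = 1 · 188 + 24
  188 = 7 · 24 + 20
  24 = 1 · 20 + 4
  20 = 5 · 4 + 0
gcd(212, 188) = 4.
Track Bezout coefficients alongside the remainders: start with r₀ = 212 = a·1 + b·0 (s = 1, t = 0) and r₁ = 188 = a·0 + b·1 (s = 0, t = 1); each new remainder r_{k+1} = r_{k-1} − q_k·r_k inherits s_{k+1} = s_{k-1} − q_k·s_k, t_{k+1} = t_{k-1} − q_k·t_k, so r_k = a·s_k + b·t_k at every step:
  q = 1: r = 24, s = 1 − 1·0 = 1, t = 0 − 1·1 = -1  (check: 212·1 + 188·(-1) = 24)
  q = 7: r = 20, s = 0 − 7·1 = -7, t = 1 − 7·(-1) = 8  (check: 212·(-7) + 188·8 = 20)
  q = 1: r = 4, s = 1 − 1·(-7) = 8, t = -1 − 1·8 = -9  (check: 212·8 + 188·(-9) = 4)
The row with r = 4 (the gcd) gives the Bezout coefficients s = 8, t = -9.
Result: 212 · (8) + 188 · (-9) = 4.

gcd(212, 188) = 4; s = 8, t = -9 (check: 212·8 + 188·(-9) = 4).


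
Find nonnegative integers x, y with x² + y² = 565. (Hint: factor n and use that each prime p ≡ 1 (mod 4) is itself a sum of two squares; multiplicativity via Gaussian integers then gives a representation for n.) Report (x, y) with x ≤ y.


Step 1: Factor n = 565 = 5 · 113.
Step 2: Check the mod-4 condition on each prime factor: 5 ≡ 1 (mod 4), exponent 1; 113 ≡ 1 (mod 4), exponent 1.
All primes ≡ 3 (mod 4) appear to even exponent (or don't appear), so by the two-squares theorem n IS expressible as a sum of two squares.
Step 3: Build a representation. Here n = 5 · 113 is a product of primes ≡ 1 (mod 4). Each prime p ≡ 1 (mod 4) is itself a sum of two squares; find a² by testing p − a² for a perfect square:
  5: 5 − 1² = 4 = 2² ⇒ 5 = 1² + 2².
  113: 113 − 1² = 112, 113 − 2² = 109, 113 − 3² = 104, 113 − 4² = 97, 113 − 5² = 88, 113 − 6² = 77, 113 − 7² = 64 = 8² ⇒ 113 = 7² + 8².
  Combine using the Brahmagupta–Fibonacci identity (a² + b²)(c² + d²) = (ac − bd)² + (ad + bc)² = (ac + bd)² + (ad − bc)²:
  5 · 113 = 565: from (1² + 2²)(7² + 8²), take (1·7 − 2·8, 1·8 + 2·7) = (7 − 16, 8 + 14) = (-9, 22); dropping signs (only squares matter) gives (9, 22); check 9² + 22² = 81 + 484 = 565 ✓.
Step 4: Order so x ≤ y and verify: 9² + 22² = 81 + 484 = 565 = n. ✓

n = 565 = 9² + 22² (one valid representation with x ≤ y).


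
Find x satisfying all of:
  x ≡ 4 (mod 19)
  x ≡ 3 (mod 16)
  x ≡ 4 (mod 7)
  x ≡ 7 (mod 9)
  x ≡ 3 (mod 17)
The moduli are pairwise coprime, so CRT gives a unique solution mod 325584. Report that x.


Product of moduli M = 19 · 16 · 7 · 9 · 17 = 325584.
Merge one congruence at a time:
  Start: x ≡ 4 (mod 19).
  Combine with x ≡ 3 (mod 16); new modulus lcm = 304.
    Write x = 4 + 19·t and substitute into x ≡ 3 (mod 16): 19·t ≡ 3 − 4 = -1 (mod 16).
    Reduce coefficients mod 16: 3·t ≡ 15 (mod 16).
    The inverse of 3 mod 16 is 11 (since 3·11 = 33 = 2·16 + 1), so t ≡ 11·15 = 165 ≡ 5 (mod 16).
    Then x = 4 + 19·5 = 99, valid modulo lcm(19, 16) = 304: x ≡ 99 (mod 304).
  Combine with x ≡ 4 (mod 7); new modulus lcm = 2128.
    Write x = 99 + 304·t and substitute into x ≡ 4 (mod 7): 304·t ≡ 4 − 99 = -95 (mod 7).
    Reduce coefficients mod 7: 3·t ≡ 3 (mod 7).
    The inverse of 3 mod 7 is 5 (since 3·5 = 15 = 2·7 + 1), so t ≡ 5·3 = 15 ≡ 1 (mod 7).
    Then x = 99 + 304·1 = 403, valid modulo lcm(304, 7) = 2128: x ≡ 403 (mod 2128).
  Combine with x ≡ 7 (mod 9); new modulus lcm = 19152.
    Write x = 403 + 2128·t and substitute into x ≡ 7 (mod 9): 2128·t ≡ 7 − 403 = -396 (mod 9).
    Reduce coefficients mod 9: 4·t ≡ 0 (mod 9).
    The inverse of 4 mod 9 is 7 (since 4·7 = 28 = 3·9 + 1), so t ≡ 7·0 = 0 ≡ 0 (mod 9).
    Then x = 403 + 2128·0 = 403, valid modulo lcm(2128, 9) = 19152: x ≡ 403 (mod 19152).
  Combine with x ≡ 3 (mod 17); new modulus lcm = 325584.
    Write x = 403 + 19152·t and substitute into x ≡ 3 (mod 17): 19152·t ≡ 3 − 403 = -400 (mod 17).
    Reduce coefficients mod 17: 10·t ≡ 8 (mod 17).
    The inverse of 10 mod 17 is 12 (since 10·12 = 120 = 7·17 + 1), so t ≡ 12·8 = 96 ≡ 11 (mod 17).
    Then x = 403 + 19152·11 = 211075, valid modulo lcm(19152, 17) = 325584: x ≡ 211075 (mod 325584).
Verify against each original: 211075 mod 19 = 4, 211075 mod 16 = 3, 211075 mod 7 = 4, 211075 mod 9 = 7, 211075 mod 17 = 3.

x ≡ 211075 (mod 325584).


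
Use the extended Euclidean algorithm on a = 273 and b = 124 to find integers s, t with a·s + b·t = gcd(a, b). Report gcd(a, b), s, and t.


Euclidean algorithm on (273, 124) — divide until remainder is 0:
  273 = 2 · 124 + 25
  124 = 4 · 25 + 24
  25 = 1 · 24 + 1
  24 = 24 · 1 + 0
gcd(273, 124) = 1.
Track Bezout coefficients alongside the remainders: start with r₀ = 273 = a·1 + b·0 (s = 1, t = 0) and r₁ = 124 = a·0 + b·1 (s = 0, t = 1); each new remainder r_{k+1} = r_{k-1} − q_k·r_k inherits s_{k+1} = s_{k-1} − q_k·s_k, t_{k+1} = t_{k-1} − q_k·t_k, so r_k = a·s_k + b·t_k at every step:
  q = 2: r = 25, s = 1 − 2·0 = 1, t = 0 − 2·1 = -2  (check: 273·1 + 124·(-2) = 25)
  q = 4: r = 24, s = 0 − 4·1 = -4, t = 1 − 4·(-2) = 9  (check: 273·(-4) + 124·9 = 24)
  q = 1: r = 1, s = 1 − 1·(-4) = 5, t = -2 − 1·9 = -11  (check: 273·5 + 124·(-11) = 1)
The row with r = 1 (the gcd) gives the Bezout coefficients s = 5, t = -11.
Result: 273 · (5) + 124 · (-11) = 1.

gcd(273, 124) = 1; s = 5, t = -11 (check: 273·5 + 124·(-11) = 1).


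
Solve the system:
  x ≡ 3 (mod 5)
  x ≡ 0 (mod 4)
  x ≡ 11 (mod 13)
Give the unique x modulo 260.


Moduli 5, 4, 13 are pairwise coprime; by CRT there is a unique solution modulo M = 5 · 4 · 13 = 260.
Solve pairwise, accumulating the modulus:
  Start with x ≡ 3 (mod 5).
  Combine with x ≡ 0 (mod 4): since gcd(5, 4) = 1, we get a unique residue mod 20.
    Write x = 3 + 5·t and substitute into x ≡ 0 (mod 4): 5·t ≡ 0 − 3 = -3 (mod 4).
    Reduce coefficients mod 4: 1·t ≡ 1 (mod 4).
    So t ≡ 1 (mod 4).
    Then x = 3 + 5·1 = 8, valid modulo lcm(5, 4) = 20: x ≡ 8 (mod 20).
  Combine with x ≡ 11 (mod 13): since gcd(20, 13) = 1, we get a unique residue mod 260.
    Write x = 8 + 20·t and substitute into x ≡ 11 (mod 13): 20·t ≡ 11 − 8 = 3 (mod 13).
    Reduce coefficients mod 13: 7·t ≡ 3 (mod 13).
    The inverse of 7 mod 13 is 2 (since 7·2 = 14 = 1·13 + 1), so t ≡ 2·3 = 6 ≡ 6 (mod 13).
    Then x = 8 + 20·6 = 128, valid modulo lcm(20, 13) = 260: x ≡ 128 (mod 260).
Verify: 128 mod 5 = 3 ✓, 128 mod 4 = 0 ✓, 128 mod 13 = 11 ✓.

x ≡ 128 (mod 260).


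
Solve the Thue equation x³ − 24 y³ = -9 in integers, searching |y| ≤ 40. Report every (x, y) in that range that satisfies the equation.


The equation is x³ - 24y³ = -9. For fixed y, x³ = 24·y³ − 9, so a solution requires the RHS to be a perfect cube.
Strategy: iterate y from -40 to 40, compute RHS = 24·y³ − 9, and check whether it is a (positive or negative) perfect cube.
Check small values of y:
  y = 0: RHS = -9 is not a perfect cube.
  y = 1: RHS = 15 is not a perfect cube.
  y = -1: RHS = -33 is not a perfect cube.
  y = 2: RHS = 183 is not a perfect cube.
  y = -2: RHS = -201 is not a perfect cube.
  y = 3: RHS = 639 is not a perfect cube.
  y = -3: RHS = -657 is not a perfect cube.
Continuing the search up to |y| = 40 finds no solutions either.
No (x, y) in the scanned range satisfies the equation.

No integer solutions with |y| ≤ 40.


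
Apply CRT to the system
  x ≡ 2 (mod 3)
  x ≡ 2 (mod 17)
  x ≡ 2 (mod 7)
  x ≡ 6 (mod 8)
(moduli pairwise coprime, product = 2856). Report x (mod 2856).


Product of moduli M = 3 · 17 · 7 · 8 = 2856.
Merge one congruence at a time:
  Start: x ≡ 2 (mod 3).
  Combine with x ≡ 2 (mod 17); new modulus lcm = 51.
    Write x = 2 + 3·t and substitute into x ≡ 2 (mod 17): 3·t ≡ 2 − 2 = 0 (mod 17).
    The inverse of 3 mod 17 is 6 (since 3·6 = 18 = 1·17 + 1), so t ≡ 6·0 = 0 ≡ 0 (mod 17).
    Then x = 2 + 3·0 = 2, valid modulo lcm(3, 17) = 51: x ≡ 2 (mod 51).
  Combine with x ≡ 2 (mod 7); new modulus lcm = 357.
    Write x = 2 + 51·t and substitute into x ≡ 2 (mod 7): 51·t ≡ 2 − 2 = 0 (mod 7).
    Reduce coefficients mod 7: 2·t ≡ 0 (mod 7).
    The inverse of 2 mod 7 is 4 (since 2·4 = 8 = 1·7 + 1), so t ≡ 4·0 = 0 ≡ 0 (mod 7).
    Then x = 2 + 51·0 = 2, valid modulo lcm(51, 7) = 357: x ≡ 2 (mod 357).
  Combine with x ≡ 6 (mod 8); new modulus lcm = 2856.
    Write x = 2 + 357·t and substitute into x ≡ 6 (mod 8): 357·t ≡ 6 − 2 = 4 (mod 8).
    Reduce coefficients mod 8: 5·t ≡ 4 (mod 8).
    The inverse of 5 mod 8 is 5 (since 5·5 = 25 = 3·8 + 1), so t ≡ 5·4 = 20 ≡ 4 (mod 8).
    Then x = 2 + 357·4 = 1430, valid modulo lcm(357, 8) = 2856: x ≡ 1430 (mod 2856).
Verify against each original: 1430 mod 3 = 2, 1430 mod 17 = 2, 1430 mod 7 = 2, 1430 mod 8 = 6.

x ≡ 1430 (mod 2856).


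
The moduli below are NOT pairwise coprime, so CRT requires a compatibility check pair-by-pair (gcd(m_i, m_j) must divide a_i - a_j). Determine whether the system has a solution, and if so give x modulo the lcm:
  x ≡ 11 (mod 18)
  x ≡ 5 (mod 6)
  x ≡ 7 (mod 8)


Moduli 18, 6, 8 are not pairwise coprime, so CRT works modulo lcm(m_i) when all pairwise compatibility conditions hold.
Pairwise compatibility: gcd(m_i, m_j) must divide a_i - a_j for every pair.
Merge one congruence at a time:
  Start: x ≡ 11 (mod 18).
  Combine with x ≡ 5 (mod 6): gcd(18, 6) = 6; 5 - 11 = -6, which IS divisible by 6, so compatible.
    Write x = 11 + 18·t and substitute into x ≡ 5 (mod 6): 18·t ≡ 5 − 11 = -6 (mod 6).
    Divide the congruence (and modulus) by g = 6: 3·t ≡ -1 (mod 1).
    Modulo 1 every t works; take t = 0.
    Then x = 11 + 18·0 = 11, valid modulo lcm(18, 6) = 18: x ≡ 11 (mod 18).
  Combine with x ≡ 7 (mod 8): gcd(18, 8) = 2; 7 - 11 = -4, which IS divisible by 2, so compatible.
    Write x = 11 + 18·t and substitute into x ≡ 7 (mod 8): 18·t ≡ 7 − 11 = -4 (mod 8).
    Divide the congruence (and modulus) by g = 2: 9·t ≡ -2 (mod 4).
    Reduce coefficients mod 4: 1·t ≡ 2 (mod 4).
    So t ≡ 2 (mod 4).
    Then x = 11 + 18·2 = 47, valid modulo lcm(18, 8) = 72: x ≡ 47 (mod 72).
Verify: 47 mod 18 = 11, 47 mod 6 = 5, 47 mod 8 = 7.

x ≡ 47 (mod 72).


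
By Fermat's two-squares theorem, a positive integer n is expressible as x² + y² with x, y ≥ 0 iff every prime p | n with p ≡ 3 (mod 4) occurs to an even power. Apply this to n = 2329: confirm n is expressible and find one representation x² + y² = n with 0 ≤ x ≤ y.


Step 1: Factor n = 2329 = 17 · 137.
Step 2: Check the mod-4 condition on each prime factor: 17 ≡ 1 (mod 4), exponent 1; 137 ≡ 1 (mod 4), exponent 1.
All primes ≡ 3 (mod 4) appear to even exponent (or don't appear), so by the two-squares theorem n IS expressible as a sum of two squares.
Step 3: Build a representation. Here n = 17 · 137 is a product of primes ≡ 1 (mod 4). Each prime p ≡ 1 (mod 4) is itself a sum of two squares; find a² by testing p − a² for a perfect square:
  17: 17 − 1² = 16 = 4² ⇒ 17 = 1² + 4².
  137: 137 − 1² = 136, 137 − 2² = 133, 137 − 3² = 128, 137 − 4² = 121 = 11² ⇒ 137 = 4² + 11².
  Combine using the Brahmagupta–Fibonacci identity (a² + b²)(c² + d²) = (ac − bd)² + (ad + bc)² = (ac + bd)² + (ad − bc)²:
  17 · 137 = 2329: from (1² + 4²)(4² + 11²), take (1·4 − 4·11, 1·11 + 4·4) = (4 − 44, 11 + 16) = (-40, 27); dropping signs (only squares matter) gives (40, 27); check 40² + 27² = 1600 + 729 = 2329 ✓.
Step 4: Order so x ≤ y and verify: 27² + 40² = 729 + 1600 = 2329 = n. ✓

n = 2329 = 27² + 40² (one valid representation with x ≤ y).


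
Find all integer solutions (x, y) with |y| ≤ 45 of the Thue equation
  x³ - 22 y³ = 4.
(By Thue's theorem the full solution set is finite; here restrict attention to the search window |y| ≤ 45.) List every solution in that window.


The equation is x³ - 22y³ = 4. For fixed y, x³ = 22·y³ + 4, so a solution requires the RHS to be a perfect cube.
Strategy: iterate y from -45 to 45, compute RHS = 22·y³ + 4, and check whether it is a (positive or negative) perfect cube.
Check small values of y:
  y = 0: RHS = 4 is not a perfect cube.
  y = 1: RHS = 26 is not a perfect cube.
  y = -1: RHS = -18 is not a perfect cube.
  y = 2: RHS = 180 is not a perfect cube.
  y = -2: RHS = -172 is not a perfect cube.
  y = 3: RHS = 598 is not a perfect cube.
  y = -3: RHS = -590 is not a perfect cube.
Continuing the search up to |y| = 45 finds no solutions either.
No (x, y) in the scanned range satisfies the equation.

No integer solutions with |y| ≤ 45.


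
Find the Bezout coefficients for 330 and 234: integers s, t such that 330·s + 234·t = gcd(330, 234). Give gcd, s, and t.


Euclidean algorithm on (330, 234) — divide until remainder is 0:
  330 = 1 · 234 + 96
  234 = 2 · 96 + 42
  96 = 2 · 42 + 12
  42 = 3 · 12 + 6
  12 = 2 · 6 + 0
gcd(330, 234) = 6.
Track Bezout coefficients alongside the remainders: start with r₀ = 330 = a·1 + b·0 (s = 1, t = 0) and r₁ = 234 = a·0 + b·1 (s = 0, t = 1); each new remainder r_{k+1} = r_{k-1} − q_k·r_k inherits s_{k+1} = s_{k-1} − q_k·s_k, t_{k+1} = t_{k-1} − q_k·t_k, so r_k = a·s_k + b·t_k at every step:
  q = 1: r = 96, s = 1 − 1·0 = 1, t = 0 − 1·1 = -1  (check: 330·1 + 234·(-1) = 96)
  q = 2: r = 42, s = 0 − 2·1 = -2, t = 1 − 2·(-1) = 3  (check: 330·(-2) + 234·3 = 42)
  q = 2: r = 12, s = 1 − 2·(-2) = 5, t = -1 − 2·3 = -7  (check: 330·5 + 234·(-7) = 12)
  q = 3: r = 6, s = -2 − 3·5 = -17, t = 3 − 3·(-7) = 24  (check: 330·(-17) + 234·24 = 6)
The row with r = 6 (the gcd) gives the Bezout coefficients s = -17, t = 24.
Result: 330 · (-17) + 234 · (24) = 6.

gcd(330, 234) = 6; s = -17, t = 24 (check: 330·(-17) + 234·24 = 6).


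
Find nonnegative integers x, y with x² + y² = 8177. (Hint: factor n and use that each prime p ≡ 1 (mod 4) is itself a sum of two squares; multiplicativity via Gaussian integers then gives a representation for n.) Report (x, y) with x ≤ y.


Step 1: Factor n = 8177 = 13 · 17 · 37.
Step 2: Check the mod-4 condition on each prime factor: 13 ≡ 1 (mod 4), exponent 1; 17 ≡ 1 (mod 4), exponent 1; 37 ≡ 1 (mod 4), exponent 1.
All primes ≡ 3 (mod 4) appear to even exponent (or don't appear), so by the two-squares theorem n IS expressible as a sum of two squares.
Step 3: Build a representation. Here n = 13 · 17 · 37 is a product of primes ≡ 1 (mod 4). Each prime p ≡ 1 (mod 4) is itself a sum of two squares; find a² by testing p − a² for a perfect square:
  13: 13 − 1² = 12, 13 − 2² = 9 = 3² ⇒ 13 = 2² + 3².
  17: 17 − 1² = 16 = 4² ⇒ 17 = 1² + 4².
  37: 37 − 1² = 36 = 6² ⇒ 37 = 1² + 6².
  Combine using the Brahmagupta–Fibonacci identity (a² + b²)(c² + d²) = (ac − bd)² + (ad + bc)² = (ac + bd)² + (ad − bc)²:
  13 · 17 = 221: from (2² + 3²)(1² + 4²), take (2·1 − 3·4, 2·4 + 3·1) = (2 − 12, 8 + 3) = (-10, 11); dropping signs (only squares matter) gives (10, 11); check 10² + 11² = 100 + 121 = 221 ✓.
  221 · 37 = 8177: from (10² + 11²)(1² + 6²), take (10·1 − 11·6, 10·6 + 11·1) = (10 − 66, 60 + 11) = (-56, 71); dropping signs (only squares matter) gives (56, 71); check 56² + 71² = 3136 + 5041 = 8177 ✓.
Step 4: Order so x ≤ y and verify: 56² + 71² = 3136 + 5041 = 8177 = n. ✓

n = 8177 = 56² + 71² (one valid representation with x ≤ y).


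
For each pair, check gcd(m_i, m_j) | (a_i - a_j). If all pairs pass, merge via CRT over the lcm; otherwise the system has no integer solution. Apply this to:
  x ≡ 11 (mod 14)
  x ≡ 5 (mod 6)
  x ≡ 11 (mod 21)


Moduli 14, 6, 21 are not pairwise coprime, so CRT works modulo lcm(m_i) when all pairwise compatibility conditions hold.
Pairwise compatibility: gcd(m_i, m_j) must divide a_i - a_j for every pair.
Merge one congruence at a time:
  Start: x ≡ 11 (mod 14).
  Combine with x ≡ 5 (mod 6): gcd(14, 6) = 2; 5 - 11 = -6, which IS divisible by 2, so compatible.
    Write x = 11 + 14·t and substitute into x ≡ 5 (mod 6): 14·t ≡ 5 − 11 = -6 (mod 6).
    Divide the congruence (and modulus) by g = 2: 7·t ≡ -3 (mod 3).
    Reduce coefficients mod 3: 1·t ≡ 0 (mod 3).
    So t ≡ 0 (mod 3).
    Then x = 11 + 14·0 = 11, valid modulo lcm(14, 6) = 42: x ≡ 11 (mod 42).
  Combine with x ≡ 11 (mod 21): gcd(42, 21) = 21; 11 - 11 = 0, which IS divisible by 21, so compatible.
    Write x = 11 + 42·t and substitute into x ≡ 11 (mod 21): 42·t ≡ 11 − 11 = 0 (mod 21).
    Divide the congruence (and modulus) by g = 21: 2·t ≡ 0 (mod 1).
    Modulo 1 every t works; take t = 0.
    Then x = 11 + 42·0 = 11, valid modulo lcm(42, 21) = 42: x ≡ 11 (mod 42).
Verify: 11 mod 14 = 11, 11 mod 6 = 5, 11 mod 21 = 11.

x ≡ 11 (mod 42).


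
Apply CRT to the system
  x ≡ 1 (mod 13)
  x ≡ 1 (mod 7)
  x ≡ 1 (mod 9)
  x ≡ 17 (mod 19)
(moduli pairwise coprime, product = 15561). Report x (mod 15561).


Product of moduli M = 13 · 7 · 9 · 19 = 15561.
Merge one congruence at a time:
  Start: x ≡ 1 (mod 13).
  Combine with x ≡ 1 (mod 7); new modulus lcm = 91.
    Write x = 1 + 13·t and substitute into x ≡ 1 (mod 7): 13·t ≡ 1 − 1 = 0 (mod 7).
    Reduce coefficients mod 7: 6·t ≡ 0 (mod 7).
    The inverse of 6 mod 7 is 6 (since 6·6 = 36 = 5·7 + 1), so t ≡ 6·0 = 0 ≡ 0 (mod 7).
    Then x = 1 + 13·0 = 1, valid modulo lcm(13, 7) = 91: x ≡ 1 (mod 91).
  Combine with x ≡ 1 (mod 9); new modulus lcm = 819.
    Write x = 1 + 91·t and substitute into x ≡ 1 (mod 9): 91·t ≡ 1 − 1 = 0 (mod 9).
    Reduce coefficients mod 9: 1·t ≡ 0 (mod 9).
    So t ≡ 0 (mod 9).
    Then x = 1 + 91·0 = 1, valid modulo lcm(91, 9) = 819: x ≡ 1 (mod 819).
  Combine with x ≡ 17 (mod 19); new modulus lcm = 15561.
    Write x = 1 + 819·t and substitute into x ≡ 17 (mod 19): 819·t ≡ 17 − 1 = 16 (mod 19).
    Reduce coefficients mod 19: 2·t ≡ 16 (mod 19).
    The inverse of 2 mod 19 is 10 (since 2·10 = 20 = 1·19 + 1), so t ≡ 10·16 = 160 ≡ 8 (mod 19).
    Then x = 1 + 819·8 = 6553, valid modulo lcm(819, 19) = 15561: x ≡ 6553 (mod 15561).
Verify against each original: 6553 mod 13 = 1, 6553 mod 7 = 1, 6553 mod 9 = 1, 6553 mod 19 = 17.

x ≡ 6553 (mod 15561).


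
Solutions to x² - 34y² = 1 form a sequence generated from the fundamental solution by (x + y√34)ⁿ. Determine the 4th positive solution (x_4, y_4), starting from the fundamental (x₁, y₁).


Step 1: Find the fundamental solution (x₁, y₁) of x² - 34y² = 1.
  Expand √34 as a continued fraction. a₀ = ⌊√34⌋ = 5; iterate m_{k+1} = d_k·a_k − m_k, d_{k+1} = (34 − m_{k+1}²)/d_k, a_{k+1} = ⌊(a₀ + m_{k+1})/d_{k+1}⌋ (starting m₀ = 0, d₀ = 1), with convergents p_k = a_k·p_{k-1} + p_{k-2}, q_k = a_k·q_{k-1} + q_{k-2} (p₋₁ = 1, q₋₁ = 0):
  k = 0: a₀ = 5; p₀/q₀ = 5/1; p₀² − 34·q₀² = 25 − 34 = -9.
  k = 1: m = 5, d = 9, a = ⌊(5 + 5)/9⌋ = 1; p/q = (1·5 + 1)/(1·1 + 0) = 6/1; p² − 34·q² = 36 − 34 = 2.
  k = 2: m = 4, d = 2, a = ⌊(5 + 4)/2⌋ = 4; p/q = (4·6 + 5)/(4·1 + 1) = 29/5; p² − 34·q² = 841 − 850 = -9.
  k = 3: m = 4, d = 9, a = ⌊(5 + 4)/9⌋ = 1; p/q = (1·29 + 6)/(1·5 + 1) = 35/6; p² − 34·q² = 1225 − 1224 = 1.
  The first convergent with p² − 34·q² = 1 gives the fundamental solution (x₁, y₁) = (35, 6).
Step 2: Apply the recurrence (x_{n+1}, y_{n+1}) = (x₁x_n + 34y₁y_n, x₁y_n + y₁x_n) repeatedly.
  From (x_1, y_1) = (35, 6): x_2 = 35·35 + 34·6·6 = 2449; y_2 = 35·6 + 6·35 = 420.
  From (x_2, y_2) = (2449, 420): x_3 = 35·2449 + 34·6·420 = 171395; y_3 = 35·420 + 6·2449 = 29394.
  From (x_3, y_3) = (171395, 29394): x_4 = 35·171395 + 34·6·29394 = 11995201; y_4 = 35·29394 + 6·171395 = 2057160.
Step 3: Verify x_4² - 34·y_4² = 143884847030401 - 143884847030400 = 1 (should be 1). ✓

(x_1, y_1) = (35, 6); (x_4, y_4) = (11995201, 2057160).


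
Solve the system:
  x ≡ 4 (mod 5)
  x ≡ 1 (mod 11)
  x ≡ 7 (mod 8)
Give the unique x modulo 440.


Moduli 5, 11, 8 are pairwise coprime; by CRT there is a unique solution modulo M = 5 · 11 · 8 = 440.
Solve pairwise, accumulating the modulus:
  Start with x ≡ 4 (mod 5).
  Combine with x ≡ 1 (mod 11): since gcd(5, 11) = 1, we get a unique residue mod 55.
    Write x = 4 + 5·t and substitute into x ≡ 1 (mod 11): 5·t ≡ 1 − 4 = -3 (mod 11).
    Reduce coefficients mod 11: 5·t ≡ 8 (mod 11).
    The inverse of 5 mod 11 is 9 (since 5·9 = 45 = 4·11 + 1), so t ≡ 9·8 = 72 ≡ 6 (mod 11).
    Then x = 4 + 5·6 = 34, valid modulo lcm(5, 11) = 55: x ≡ 34 (mod 55).
  Combine with x ≡ 7 (mod 8): since gcd(55, 8) = 1, we get a unique residue mod 440.
    Write x = 34 + 55·t and substitute into x ≡ 7 (mod 8): 55·t ≡ 7 − 34 = -27 (mod 8).
    Reduce coefficients mod 8: 7·t ≡ 5 (mod 8).
    The inverse of 7 mod 8 is 7 (since 7·7 = 49 = 6·8 + 1), so t ≡ 7·5 = 35 ≡ 3 (mod 8).
    Then x = 34 + 55·3 = 199, valid modulo lcm(55, 8) = 440: x ≡ 199 (mod 440).
Verify: 199 mod 5 = 4 ✓, 199 mod 11 = 1 ✓, 199 mod 8 = 7 ✓.

x ≡ 199 (mod 440).


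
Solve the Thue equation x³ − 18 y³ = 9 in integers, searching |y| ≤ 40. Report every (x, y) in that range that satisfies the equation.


The equation is x³ - 18y³ = 9. For fixed y, x³ = 18·y³ + 9, so a solution requires the RHS to be a perfect cube.
Strategy: iterate y from -40 to 40, compute RHS = 18·y³ + 9, and check whether it is a (positive or negative) perfect cube.
Check small values of y:
  y = 0: RHS = 9 is not a perfect cube.
  y = 1: RHS = 27 = (3)³ ⇒ x = 3 works.
  y = -1: RHS = -9 is not a perfect cube.
  y = 2: RHS = 153 is not a perfect cube.
  y = -2: RHS = -135 is not a perfect cube.
  y = 3: RHS = 495 is not a perfect cube.
  y = -3: RHS = -477 is not a perfect cube.
Continuing the search up to |y| = 40 finds no further solutions beyond those listed.
Collected solutions: (3, 1).

Solutions (with |y| ≤ 40): (3, 1).


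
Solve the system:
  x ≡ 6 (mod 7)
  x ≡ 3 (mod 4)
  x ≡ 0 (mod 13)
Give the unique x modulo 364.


Moduli 7, 4, 13 are pairwise coprime; by CRT there is a unique solution modulo M = 7 · 4 · 13 = 364.
Solve pairwise, accumulating the modulus:
  Start with x ≡ 6 (mod 7).
  Combine with x ≡ 3 (mod 4): since gcd(7, 4) = 1, we get a unique residue mod 28.
    Write x = 6 + 7·t and substitute into x ≡ 3 (mod 4): 7·t ≡ 3 − 6 = -3 (mod 4).
    Reduce coefficients mod 4: 3·t ≡ 1 (mod 4).
    The inverse of 3 mod 4 is 3 (since 3·3 = 9 = 2·4 + 1), so t ≡ 3·1 = 3 ≡ 3 (mod 4).
    Then x = 6 + 7·3 = 27, valid modulo lcm(7, 4) = 28: x ≡ 27 (mod 28).
  Combine with x ≡ 0 (mod 13): since gcd(28, 13) = 1, we get a unique residue mod 364.
    Write x = 27 + 28·t and substitute into x ≡ 0 (mod 13): 28·t ≡ 0 − 27 = -27 (mod 13).
    Reduce coefficients mod 13: 2·t ≡ 12 (mod 13).
    The inverse of 2 mod 13 is 7 (since 2·7 = 14 = 1·13 + 1), so t ≡ 7·12 = 84 ≡ 6 (mod 13).
    Then x = 27 + 28·6 = 195, valid modulo lcm(28, 13) = 364: x ≡ 195 (mod 364).
Verify: 195 mod 7 = 6 ✓, 195 mod 4 = 3 ✓, 195 mod 13 = 0 ✓.

x ≡ 195 (mod 364).


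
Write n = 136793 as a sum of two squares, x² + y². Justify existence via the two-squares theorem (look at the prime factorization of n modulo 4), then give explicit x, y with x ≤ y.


Step 1: Factor n = 136793 = 29 · 53 · 89.
Step 2: Check the mod-4 condition on each prime factor: 29 ≡ 1 (mod 4), exponent 1; 53 ≡ 1 (mod 4), exponent 1; 89 ≡ 1 (mod 4), exponent 1.
All primes ≡ 3 (mod 4) appear to even exponent (or don't appear), so by the two-squares theorem n IS expressible as a sum of two squares.
Step 3: Build a representation. Here n = 29 · 53 · 89 is a product of primes ≡ 1 (mod 4). Each prime p ≡ 1 (mod 4) is itself a sum of two squares; find a² by testing p − a² for a perfect square:
  29: 29 − 1² = 28, 29 − 2² = 25 = 5² ⇒ 29 = 2² + 5².
  53: 53 − 1² = 52, 53 − 2² = 49 = 7² ⇒ 53 = 2² + 7².
  89: 89 − 1² = 88, 89 − 2² = 85, 89 − 3² = 80, 89 − 4² = 73, 89 − 5² = 64 = 8² ⇒ 89 = 5² + 8².
  Combine using the Brahmagupta–Fibonacci identity (a² + b²)(c² + d²) = (ac − bd)² + (ad + bc)² = (ac + bd)² + (ad − bc)²:
  29 · 53 = 1537: from (2² + 5²)(2² + 7²), take (2·2 − 5·7, 2·7 + 5·2) = (4 − 35, 14 + 10) = (-31, 24); dropping signs (only squares matter) gives (31, 24); check 31² + 24² = 961 + 576 = 1537 ✓.
  1537 · 89 = 136793: from (31² + 24²)(5² + 8²), take (31·5 − 24·8, 31·8 + 24·5) = (155 − 192, 248 + 120) = (-37, 368); dropping signs (only squares matter) gives (37, 368); check 37² + 368² = 1369 + 135424 = 136793 ✓.
Step 4: Order so x ≤ y and verify: 37² + 368² = 1369 + 135424 = 136793 = n. ✓

n = 136793 = 37² + 368² (one valid representation with x ≤ y).


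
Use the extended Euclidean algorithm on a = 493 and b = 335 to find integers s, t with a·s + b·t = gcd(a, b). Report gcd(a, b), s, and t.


Euclidean algorithm on (493, 335) — divide until remainder is 0:
  493 = 1 · 335 + 158
  335 = 2 · 158 + 19
  158 = 8 · 19 + 6
  19 = 3 · 6 + 1
  6 = 6 · 1 + 0
gcd(493, 335) = 1.
Track Bezout coefficients alongside the remainders: start with r₀ = 493 = a·1 + b·0 (s = 1, t = 0) and r₁ = 335 = a·0 + b·1 (s = 0, t = 1); each new remainder r_{k+1} = r_{k-1} − q_k·r_k inherits s_{k+1} = s_{k-1} − q_k·s_k, t_{k+1} = t_{k-1} − q_k·t_k, so r_k = a·s_k + b·t_k at every step:
  q = 1: r = 158, s = 1 − 1·0 = 1, t = 0 − 1·1 = -1  (check: 493·1 + 335·(-1) = 158)
  q = 2: r = 19, s = 0 − 2·1 = -2, t = 1 − 2·(-1) = 3  (check: 493·(-2) + 335·3 = 19)
  q = 8: r = 6, s = 1 − 8·(-2) = 17, t = -1 − 8·3 = -25  (check: 493·17 + 335·(-25) = 6)
  q = 3: r = 1, s = -2 − 3·17 = -53, t = 3 − 3·(-25) = 78  (check: 493·(-53) + 335·78 = 1)
The row with r = 1 (the gcd) gives the Bezout coefficients s = -53, t = 78.
Result: 493 · (-53) + 335 · (78) = 1.

gcd(493, 335) = 1; s = -53, t = 78 (check: 493·(-53) + 335·78 = 1).


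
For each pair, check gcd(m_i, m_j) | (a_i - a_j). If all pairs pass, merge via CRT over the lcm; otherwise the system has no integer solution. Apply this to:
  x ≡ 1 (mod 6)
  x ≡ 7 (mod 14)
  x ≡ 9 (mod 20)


Moduli 6, 14, 20 are not pairwise coprime, so CRT works modulo lcm(m_i) when all pairwise compatibility conditions hold.
Pairwise compatibility: gcd(m_i, m_j) must divide a_i - a_j for every pair.
Merge one congruence at a time:
  Start: x ≡ 1 (mod 6).
  Combine with x ≡ 7 (mod 14): gcd(6, 14) = 2; 7 - 1 = 6, which IS divisible by 2, so compatible.
    Write x = 1 + 6·t and substitute into x ≡ 7 (mod 14): 6·t ≡ 7 − 1 = 6 (mod 14).
    Divide the congruence (and modulus) by g = 2: 3·t ≡ 3 (mod 7).
    The inverse of 3 mod 7 is 5 (since 3·5 = 15 = 2·7 + 1), so t ≡ 5·3 = 15 ≡ 1 (mod 7).
    Then x = 1 + 6·1 = 7, valid modulo lcm(6, 14) = 42: x ≡ 7 (mod 42).
  Combine with x ≡ 9 (mod 20): gcd(42, 20) = 2; 9 - 7 = 2, which IS divisible by 2, so compatible.
    Write x = 7 + 42·t and substitute into x ≡ 9 (mod 20): 42·t ≡ 9 − 7 = 2 (mod 20).
    Divide the congruence (and modulus) by g = 2: 21·t ≡ 1 (mod 10).
    Reduce coefficients mod 10: 1·t ≡ 1 (mod 10).
    So t ≡ 1 (mod 10).
    Then x = 7 + 42·1 = 49, valid modulo lcm(42, 20) = 420: x ≡ 49 (mod 420).
Verify: 49 mod 6 = 1, 49 mod 14 = 7, 49 mod 20 = 9.

x ≡ 49 (mod 420).


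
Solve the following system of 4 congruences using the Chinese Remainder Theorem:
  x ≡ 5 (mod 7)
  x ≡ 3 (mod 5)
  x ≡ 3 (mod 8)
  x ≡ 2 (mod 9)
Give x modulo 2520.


Product of moduli M = 7 · 5 · 8 · 9 = 2520.
Merge one congruence at a time:
  Start: x ≡ 5 (mod 7).
  Combine with x ≡ 3 (mod 5); new modulus lcm = 35.
    Write x = 5 + 7·t and substitute into x ≡ 3 (mod 5): 7·t ≡ 3 − 5 = -2 (mod 5).
    Reduce coefficients mod 5: 2·t ≡ 3 (mod 5).
    The inverse of 2 mod 5 is 3 (since 2·3 = 6 = 1·5 + 1), so t ≡ 3·3 = 9 ≡ 4 (mod 5).
    Then x = 5 + 7·4 = 33, valid modulo lcm(7, 5) = 35: x ≡ 33 (mod 35).
  Combine with x ≡ 3 (mod 8); new modulus lcm = 280.
    Write x = 33 + 35·t and substitute into x ≡ 3 (mod 8): 35·t ≡ 3 − 33 = -30 (mod 8).
    Reduce coefficients mod 8: 3·t ≡ 2 (mod 8).
    The inverse of 3 mod 8 is 3 (since 3·3 = 9 = 1·8 + 1), so t ≡ 3·2 = 6 ≡ 6 (mod 8).
    Then x = 33 + 35·6 = 243, valid modulo lcm(35, 8) = 280: x ≡ 243 (mod 280).
  Combine with x ≡ 2 (mod 9); new modulus lcm = 2520.
    Write x = 243 + 280·t and substitute into x ≡ 2 (mod 9): 280·t ≡ 2 − 243 = -241 (mod 9).
    Reduce coefficients mod 9: 1·t ≡ 2 (mod 9).
    So t ≡ 2 (mod 9).
    Then x = 243 + 280·2 = 803, valid modulo lcm(280, 9) = 2520: x ≡ 803 (mod 2520).
Verify against each original: 803 mod 7 = 5, 803 mod 5 = 3, 803 mod 8 = 3, 803 mod 9 = 2.

x ≡ 803 (mod 2520).


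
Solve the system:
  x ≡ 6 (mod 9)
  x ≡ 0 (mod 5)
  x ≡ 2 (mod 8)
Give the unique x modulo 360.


Moduli 9, 5, 8 are pairwise coprime; by CRT there is a unique solution modulo M = 9 · 5 · 8 = 360.
Solve pairwise, accumulating the modulus:
  Start with x ≡ 6 (mod 9).
  Combine with x ≡ 0 (mod 5): since gcd(9, 5) = 1, we get a unique residue mod 45.
    Write x = 6 + 9·t and substitute into x ≡ 0 (mod 5): 9·t ≡ 0 − 6 = -6 (mod 5).
    Reduce coefficients mod 5: 4·t ≡ 4 (mod 5).
    The inverse of 4 mod 5 is 4 (since 4·4 = 16 = 3·5 + 1), so t ≡ 4·4 = 16 ≡ 1 (mod 5).
    Then x = 6 + 9·1 = 15, valid modulo lcm(9, 5) = 45: x ≡ 15 (mod 45).
  Combine with x ≡ 2 (mod 8): since gcd(45, 8) = 1, we get a unique residue mod 360.
    Write x = 15 + 45·t and substitute into x ≡ 2 (mod 8): 45·t ≡ 2 − 15 = -13 (mod 8).
    Reduce coefficients mod 8: 5·t ≡ 3 (mod 8).
    The inverse of 5 mod 8 is 5 (since 5·5 = 25 = 3·8 + 1), so t ≡ 5·3 = 15 ≡ 7 (mod 8).
    Then x = 15 + 45·7 = 330, valid modulo lcm(45, 8) = 360: x ≡ 330 (mod 360).
Verify: 330 mod 9 = 6 ✓, 330 mod 5 = 0 ✓, 330 mod 8 = 2 ✓.

x ≡ 330 (mod 360).


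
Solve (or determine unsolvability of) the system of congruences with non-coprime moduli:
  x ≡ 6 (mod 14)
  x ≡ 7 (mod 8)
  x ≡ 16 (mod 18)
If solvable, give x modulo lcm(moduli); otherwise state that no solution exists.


Moduli 14, 8, 18 are not pairwise coprime, so CRT works modulo lcm(m_i) when all pairwise compatibility conditions hold.
Pairwise compatibility: gcd(m_i, m_j) must divide a_i - a_j for every pair.
Merge one congruence at a time:
  Start: x ≡ 6 (mod 14).
  Combine with x ≡ 7 (mod 8): gcd(14, 8) = 2, and 7 - 6 = 1 is NOT divisible by 2.
    ⇒ system is inconsistent (no integer solution).

No solution (the system is inconsistent).


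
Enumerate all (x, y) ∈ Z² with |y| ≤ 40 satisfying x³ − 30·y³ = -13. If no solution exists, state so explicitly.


The equation is x³ - 30y³ = -13. For fixed y, x³ = 30·y³ − 13, so a solution requires the RHS to be a perfect cube.
Strategy: iterate y from -40 to 40, compute RHS = 30·y³ − 13, and check whether it is a (positive or negative) perfect cube.
Check small values of y:
  y = 0: RHS = -13 is not a perfect cube.
  y = 1: RHS = 17 is not a perfect cube.
  y = -1: RHS = -43 is not a perfect cube.
  y = 2: RHS = 227 is not a perfect cube.
  y = -2: RHS = -253 is not a perfect cube.
  y = 3: RHS = 797 is not a perfect cube.
  y = -3: RHS = -823 is not a perfect cube.
Continuing the search up to |y| = 40 finds no solutions either.
No (x, y) in the scanned range satisfies the equation.

No integer solutions with |y| ≤ 40.


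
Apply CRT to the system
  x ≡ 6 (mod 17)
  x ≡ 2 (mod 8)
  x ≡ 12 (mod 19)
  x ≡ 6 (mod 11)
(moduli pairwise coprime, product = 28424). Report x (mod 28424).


Product of moduli M = 17 · 8 · 19 · 11 = 28424.
Merge one congruence at a time:
  Start: x ≡ 6 (mod 17).
  Combine with x ≡ 2 (mod 8); new modulus lcm = 136.
    Write x = 6 + 17·t and substitute into x ≡ 2 (mod 8): 17·t ≡ 2 − 6 = -4 (mod 8).
    Reduce coefficients mod 8: 1·t ≡ 4 (mod 8).
    So t ≡ 4 (mod 8).
    Then x = 6 + 17·4 = 74, valid modulo lcm(17, 8) = 136: x ≡ 74 (mod 136).
  Combine with x ≡ 12 (mod 19); new modulus lcm = 2584.
    Write x = 74 + 136·t and substitute into x ≡ 12 (mod 19): 136·t ≡ 12 − 74 = -62 (mod 19).
    Reduce coefficients mod 19: 3·t ≡ 14 (mod 19).
    The inverse of 3 mod 19 is 13 (since 3·13 = 39 = 2·19 + 1), so t ≡ 13·14 = 182 ≡ 11 (mod 19).
    Then x = 74 + 136·11 = 1570, valid modulo lcm(136, 19) = 2584: x ≡ 1570 (mod 2584).
  Combine with x ≡ 6 (mod 11); new modulus lcm = 28424.
    Write x = 1570 + 2584·t and substitute into x ≡ 6 (mod 11): 2584·t ≡ 6 − 1570 = -1564 (mod 11).
    Reduce coefficients mod 11: 10·t ≡ 9 (mod 11).
    The inverse of 10 mod 11 is 10 (since 10·10 = 100 = 9·11 + 1), so t ≡ 10·9 = 90 ≡ 2 (mod 11).
    Then x = 1570 + 2584·2 = 6738, valid modulo lcm(2584, 11) = 28424: x ≡ 6738 (mod 28424).
Verify against each original: 6738 mod 17 = 6, 6738 mod 8 = 2, 6738 mod 19 = 12, 6738 mod 11 = 6.

x ≡ 6738 (mod 28424).


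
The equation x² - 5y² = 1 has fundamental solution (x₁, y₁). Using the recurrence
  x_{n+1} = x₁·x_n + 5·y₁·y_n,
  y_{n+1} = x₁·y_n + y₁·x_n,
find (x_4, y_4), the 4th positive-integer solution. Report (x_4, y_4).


Step 1: Find the fundamental solution (x₁, y₁) of x² - 5y² = 1.
  Expand √5 as a continued fraction. a₀ = ⌊√5⌋ = 2; iterate m_{k+1} = d_k·a_k − m_k, d_{k+1} = (5 − m_{k+1}²)/d_k, a_{k+1} = ⌊(a₀ + m_{k+1})/d_{k+1}⌋ (starting m₀ = 0, d₀ = 1), with convergents p_k = a_k·p_{k-1} + p_{k-2}, q_k = a_k·q_{k-1} + q_{k-2} (p₋₁ = 1, q₋₁ = 0):
  k = 0: a₀ = 2; p₀/q₀ = 2/1; p₀² − 5·q₀² = 4 − 5 = -1.
  k = 1: m = 2, d = 1, a = ⌊(2 + 2)/1⌋ = 4; p/q = (4·2 + 1)/(4·1 + 0) = 9/4; p² − 5·q² = 81 − 80 = 1.
  The first convergent with p² − 5·q² = 1 gives the fundamental solution (x₁, y₁) = (9, 4).
Step 2: Apply the recurrence (x_{n+1}, y_{n+1}) = (x₁x_n + 5y₁y_n, x₁y_n + y₁x_n) repeatedly.
  From (x_1, y_1) = (9, 4): x_2 = 9·9 + 5·4·4 = 161; y_2 = 9·4 + 4·9 = 72.
  From (x_2, y_2) = (161, 72): x_3 = 9·161 + 5·4·72 = 2889; y_3 = 9·72 + 4·161 = 1292.
  From (x_3, y_3) = (2889, 1292): x_4 = 9·2889 + 5·4·1292 = 51841; y_4 = 9·1292 + 4·2889 = 23184.
Step 3: Verify x_4² - 5·y_4² = 2687489281 - 2687489280 = 1 (should be 1). ✓

(x_1, y_1) = (9, 4); (x_4, y_4) = (51841, 23184).
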